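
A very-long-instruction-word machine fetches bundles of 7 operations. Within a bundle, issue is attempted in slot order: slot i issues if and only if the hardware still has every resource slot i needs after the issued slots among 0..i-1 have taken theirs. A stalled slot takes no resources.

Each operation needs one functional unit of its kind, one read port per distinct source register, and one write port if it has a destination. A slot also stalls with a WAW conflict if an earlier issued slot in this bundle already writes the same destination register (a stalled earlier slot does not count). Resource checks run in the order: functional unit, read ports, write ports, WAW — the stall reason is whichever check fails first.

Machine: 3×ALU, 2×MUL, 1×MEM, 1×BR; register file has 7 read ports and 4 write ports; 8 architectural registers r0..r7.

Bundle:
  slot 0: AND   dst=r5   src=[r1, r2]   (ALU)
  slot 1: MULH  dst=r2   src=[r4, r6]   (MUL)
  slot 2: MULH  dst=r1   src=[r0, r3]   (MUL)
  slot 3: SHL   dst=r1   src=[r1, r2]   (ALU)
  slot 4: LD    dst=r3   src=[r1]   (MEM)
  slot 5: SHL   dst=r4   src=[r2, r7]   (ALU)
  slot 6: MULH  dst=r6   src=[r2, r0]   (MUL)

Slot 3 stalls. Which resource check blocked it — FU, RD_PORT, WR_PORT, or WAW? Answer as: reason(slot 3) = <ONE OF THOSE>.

  0. ALU→r5 ⇒ go  {2A/2Mu/1Ld/1B | 5r 3w}
  1. MUL→r2 ⇒ go  {2A/1Mu/1Ld/1B | 3r 2w}
  2. MUL→r1 ⇒ go  {2A/0Mu/1Ld/1B | 1r 1w}
  3. ALU→r1 ⇒ no(RD_PORT)  {2A/0Mu/1Ld/1B | 1r 1w}
  4. MEM→r3 ⇒ go  {2A/0Mu/0Ld/1B | 0r 0w}
  5. ALU→r4 ⇒ no(RD_PORT)  {2A/0Mu/0Ld/1B | 0r 0w}
  6. MUL→r6 ⇒ no(FU)  {2A/0Mu/0Ld/1B | 0r 0w}

reason(slot 3) = RD_PORT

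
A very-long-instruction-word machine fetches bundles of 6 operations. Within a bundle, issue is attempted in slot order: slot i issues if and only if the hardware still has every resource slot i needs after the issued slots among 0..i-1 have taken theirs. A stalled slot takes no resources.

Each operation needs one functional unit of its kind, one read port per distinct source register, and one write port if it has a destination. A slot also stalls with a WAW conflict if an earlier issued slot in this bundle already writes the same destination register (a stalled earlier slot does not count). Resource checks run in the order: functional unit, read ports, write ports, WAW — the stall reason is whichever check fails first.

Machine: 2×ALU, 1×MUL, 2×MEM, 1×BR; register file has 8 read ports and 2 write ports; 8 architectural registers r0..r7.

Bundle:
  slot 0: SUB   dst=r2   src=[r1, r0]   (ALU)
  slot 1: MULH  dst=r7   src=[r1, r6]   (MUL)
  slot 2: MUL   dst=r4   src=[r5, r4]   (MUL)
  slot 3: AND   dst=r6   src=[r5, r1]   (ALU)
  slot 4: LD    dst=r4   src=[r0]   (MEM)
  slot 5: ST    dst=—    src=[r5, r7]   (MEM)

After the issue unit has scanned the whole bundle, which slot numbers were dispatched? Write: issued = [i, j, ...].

issued = [0, 1, 5]

slot 0 (ALU): ISSUE — free A1,Mu1,Ld2,B1 rp6 wp1
slot 1 (MUL): ISSUE — free A1,Mu0,Ld2,B1 rp4 wp0
slot 2 (MUL): stall FU — free A1,Mu0,Ld2,B1 rp4 wp0
slot 3 (ALU): stall WR_PORT — free A1,Mu0,Ld2,B1 rp4 wp0
slot 4 (MEM): stall WR_PORT — free A1,Mu0,Ld2,B1 rp4 wp0
slot 5 (MEM): ISSUE — free A1,Mu0,Ld1,B1 rp2 wp0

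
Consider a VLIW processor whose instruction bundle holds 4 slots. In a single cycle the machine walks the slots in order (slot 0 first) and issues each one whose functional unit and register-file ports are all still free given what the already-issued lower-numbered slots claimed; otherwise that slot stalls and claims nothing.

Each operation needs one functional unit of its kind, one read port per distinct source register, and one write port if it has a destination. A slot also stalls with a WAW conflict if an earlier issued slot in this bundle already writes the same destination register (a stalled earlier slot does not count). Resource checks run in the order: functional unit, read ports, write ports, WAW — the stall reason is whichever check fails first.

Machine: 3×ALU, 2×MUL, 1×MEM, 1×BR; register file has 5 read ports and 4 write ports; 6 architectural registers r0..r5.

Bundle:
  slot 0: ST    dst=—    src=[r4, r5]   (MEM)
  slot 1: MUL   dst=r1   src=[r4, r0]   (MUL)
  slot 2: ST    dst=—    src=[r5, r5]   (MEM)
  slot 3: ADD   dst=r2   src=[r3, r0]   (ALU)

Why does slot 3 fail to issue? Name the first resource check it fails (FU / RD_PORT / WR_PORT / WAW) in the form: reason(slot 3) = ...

slot 0 (MEM): ISSUE — free A3,Mu2,Ld0,B1 rp3 wp4
slot 1 (MUL): ISSUE — free A3,Mu1,Ld0,B1 rp1 wp3
slot 2 (MEM): stall FU — free A3,Mu1,Ld0,B1 rp1 wp3
slot 3 (ALU): stall RD_PORT — free A3,Mu1,Ld0,B1 rp1 wp3

reason(slot 3) = RD_PORT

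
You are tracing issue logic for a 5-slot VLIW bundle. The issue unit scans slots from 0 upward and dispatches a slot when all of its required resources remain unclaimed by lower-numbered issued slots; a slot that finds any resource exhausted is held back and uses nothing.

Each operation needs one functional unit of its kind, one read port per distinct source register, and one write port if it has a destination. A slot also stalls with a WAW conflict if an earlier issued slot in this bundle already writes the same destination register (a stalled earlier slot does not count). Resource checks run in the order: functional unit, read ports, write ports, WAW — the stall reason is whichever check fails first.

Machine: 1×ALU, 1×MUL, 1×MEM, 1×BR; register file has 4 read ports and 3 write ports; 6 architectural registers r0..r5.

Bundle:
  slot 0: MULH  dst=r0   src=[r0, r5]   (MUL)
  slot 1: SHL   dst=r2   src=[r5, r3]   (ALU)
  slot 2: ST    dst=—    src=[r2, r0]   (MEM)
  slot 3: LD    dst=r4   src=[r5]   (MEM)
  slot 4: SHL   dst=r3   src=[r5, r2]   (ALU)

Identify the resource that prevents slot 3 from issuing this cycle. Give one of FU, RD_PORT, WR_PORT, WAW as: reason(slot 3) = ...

reason(slot 3) = RD_PORT

  0. MUL→r0 ⇒ go  {1A/0Mu/1Ld/1B | 2r 2w}
  1. ALU→r2 ⇒ go  {0A/0Mu/1Ld/1B | 0r 1w}
  2. MEM ⇒ no(RD_PORT)  {0A/0Mu/1Ld/1B | 0r 1w}
  3. MEM→r4 ⇒ no(RD_PORT)  {0A/0Mu/1Ld/1B | 0r 1w}
  4. ALU→r3 ⇒ no(FU)  {0A/0Mu/1Ld/1B | 0r 1w}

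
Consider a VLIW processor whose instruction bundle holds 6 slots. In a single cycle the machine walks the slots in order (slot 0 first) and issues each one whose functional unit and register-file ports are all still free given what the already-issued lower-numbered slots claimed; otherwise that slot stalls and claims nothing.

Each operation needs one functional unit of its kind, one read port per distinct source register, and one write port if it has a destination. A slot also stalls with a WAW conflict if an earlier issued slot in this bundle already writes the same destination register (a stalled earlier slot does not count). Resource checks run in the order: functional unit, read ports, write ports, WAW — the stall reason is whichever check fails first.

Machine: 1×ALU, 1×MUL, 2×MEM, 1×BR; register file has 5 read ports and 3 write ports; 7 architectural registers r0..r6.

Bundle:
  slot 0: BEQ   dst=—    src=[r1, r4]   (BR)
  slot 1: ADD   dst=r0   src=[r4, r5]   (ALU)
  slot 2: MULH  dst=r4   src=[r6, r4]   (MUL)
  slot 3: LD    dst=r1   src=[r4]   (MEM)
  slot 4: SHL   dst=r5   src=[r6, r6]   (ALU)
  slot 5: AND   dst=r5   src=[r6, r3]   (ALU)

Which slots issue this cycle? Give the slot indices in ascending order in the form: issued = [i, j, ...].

issued = [0, 1, 3]

#0 BR src=r1,r4 dispatched  <A:1 Mu:1 Ld:2 B:0 rd:3 wr:3>
#1 ALU src=r4,r5 dispatched  <A:0 Mu:1 Ld:2 B:0 rd:1 wr:2>
#2 MUL src=r6,r4 held:RD_PORT  <A:0 Mu:1 Ld:2 B:0 rd:1 wr:2>
#3 MEM src=r4 dispatched  <A:0 Mu:1 Ld:1 B:0 rd:0 wr:1>
#4 ALU src=r6,r6 held:FU  <A:0 Mu:1 Ld:1 B:0 rd:0 wr:1>
#5 ALU src=r6,r3 held:FU  <A:0 Mu:1 Ld:1 B:0 rd:0 wr:1>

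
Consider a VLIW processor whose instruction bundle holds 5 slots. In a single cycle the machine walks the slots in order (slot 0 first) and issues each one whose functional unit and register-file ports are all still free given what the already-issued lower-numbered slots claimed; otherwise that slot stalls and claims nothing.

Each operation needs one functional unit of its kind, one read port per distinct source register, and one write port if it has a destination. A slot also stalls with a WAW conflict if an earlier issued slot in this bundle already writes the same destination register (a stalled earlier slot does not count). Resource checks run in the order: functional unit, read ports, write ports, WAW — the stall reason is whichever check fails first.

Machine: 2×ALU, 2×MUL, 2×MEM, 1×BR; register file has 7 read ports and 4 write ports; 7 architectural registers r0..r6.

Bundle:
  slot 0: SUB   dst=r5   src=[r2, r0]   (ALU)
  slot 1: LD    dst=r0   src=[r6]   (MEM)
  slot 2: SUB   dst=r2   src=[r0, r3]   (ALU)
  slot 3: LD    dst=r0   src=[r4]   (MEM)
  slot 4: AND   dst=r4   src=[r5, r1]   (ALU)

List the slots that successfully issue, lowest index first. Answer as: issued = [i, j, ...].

  0. ALU→r5 ⇒ go  {1A/2Mu/2Ld/1B | 5r 3w}
  1. MEM→r0 ⇒ go  {1A/2Mu/1Ld/1B | 4r 2w}
  2. ALU→r2 ⇒ go  {0A/2Mu/1Ld/1B | 2r 1w}
  3. MEM→r0 ⇒ no(WAW)  {0A/2Mu/1Ld/1B | 2r 1w}
  4. ALU→r4 ⇒ no(FU)  {0A/2Mu/1Ld/1B | 2r 1w}

issued = [0, 1, 2]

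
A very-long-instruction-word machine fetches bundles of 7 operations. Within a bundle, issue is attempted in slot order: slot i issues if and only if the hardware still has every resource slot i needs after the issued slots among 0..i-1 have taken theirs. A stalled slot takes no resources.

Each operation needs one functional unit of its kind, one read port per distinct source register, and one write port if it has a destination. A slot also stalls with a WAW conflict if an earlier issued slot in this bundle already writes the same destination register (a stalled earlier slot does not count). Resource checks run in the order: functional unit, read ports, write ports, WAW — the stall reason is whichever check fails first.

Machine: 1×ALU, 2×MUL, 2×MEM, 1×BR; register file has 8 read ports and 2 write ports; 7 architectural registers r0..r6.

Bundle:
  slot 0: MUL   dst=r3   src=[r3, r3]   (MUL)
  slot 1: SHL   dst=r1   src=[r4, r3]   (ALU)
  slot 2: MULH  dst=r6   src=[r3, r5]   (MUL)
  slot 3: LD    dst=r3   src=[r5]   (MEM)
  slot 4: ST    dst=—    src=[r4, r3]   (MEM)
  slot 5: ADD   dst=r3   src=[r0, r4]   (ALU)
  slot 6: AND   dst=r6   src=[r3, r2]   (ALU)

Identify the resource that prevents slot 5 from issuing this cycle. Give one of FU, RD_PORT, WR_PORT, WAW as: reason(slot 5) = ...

reason(slot 5) = FU

[0] MUL needs rd=1 wr=1: ok; after: ALU=1 MUL=1 MEM=2 BR=1, R=7, W=1
[1] ALU needs rd=2 wr=1: ok; after: ALU=0 MUL=1 MEM=2 BR=1, R=5, W=0
[2] MUL needs rd=2 wr=1: WR_PORT; after: ALU=0 MUL=1 MEM=2 BR=1, R=5, W=0
[3] MEM needs rd=1 wr=1: WR_PORT; after: ALU=0 MUL=1 MEM=2 BR=1, R=5, W=0
[4] MEM needs rd=2 wr=0: ok; after: ALU=0 MUL=1 MEM=1 BR=1, R=3, W=0
[5] ALU needs rd=2 wr=1: FU; after: ALU=0 MUL=1 MEM=1 BR=1, R=3, W=0
[6] ALU needs rd=2 wr=1: FU; after: ALU=0 MUL=1 MEM=1 BR=1, R=3, W=0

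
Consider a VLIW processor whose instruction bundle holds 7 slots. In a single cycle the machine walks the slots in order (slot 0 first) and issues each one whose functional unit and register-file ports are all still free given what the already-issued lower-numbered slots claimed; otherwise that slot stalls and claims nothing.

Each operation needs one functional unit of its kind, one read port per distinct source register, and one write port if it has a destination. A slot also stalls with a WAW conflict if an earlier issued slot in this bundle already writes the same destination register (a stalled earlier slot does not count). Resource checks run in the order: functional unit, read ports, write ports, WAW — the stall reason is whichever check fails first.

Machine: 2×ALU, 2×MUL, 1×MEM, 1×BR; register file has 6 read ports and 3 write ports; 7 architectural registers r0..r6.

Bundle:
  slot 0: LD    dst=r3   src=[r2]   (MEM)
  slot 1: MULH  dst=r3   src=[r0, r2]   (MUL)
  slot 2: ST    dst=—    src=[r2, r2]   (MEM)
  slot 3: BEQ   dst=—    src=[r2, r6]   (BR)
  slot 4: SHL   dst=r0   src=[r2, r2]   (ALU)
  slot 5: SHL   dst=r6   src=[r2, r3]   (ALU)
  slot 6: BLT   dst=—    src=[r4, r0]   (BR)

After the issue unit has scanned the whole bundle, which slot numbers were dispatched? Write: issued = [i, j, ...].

issued = [0, 3, 4, 5]

(0) want 1×MEM +1rd +1wr — yes → AL2|MU2|ME0|BR1|rd5|wr2
(1) want 1×MUL +2rd +1wr — WAW → AL2|MU2|ME0|BR1|rd5|wr2
(2) want 1×MEM +1rd +0wr — FU → AL2|MU2|ME0|BR1|rd5|wr2
(3) want 1×BR +2rd +0wr — yes → AL2|MU2|ME0|BR0|rd3|wr2
(4) want 1×ALU +1rd +1wr — yes → AL1|MU2|ME0|BR0|rd2|wr1
(5) want 1×ALU +2rd +1wr — yes → AL0|MU2|ME0|BR0|rd0|wr0
(6) want 1×BR +2rd +0wr — FU → AL0|MU2|ME0|BR0|rd0|wr0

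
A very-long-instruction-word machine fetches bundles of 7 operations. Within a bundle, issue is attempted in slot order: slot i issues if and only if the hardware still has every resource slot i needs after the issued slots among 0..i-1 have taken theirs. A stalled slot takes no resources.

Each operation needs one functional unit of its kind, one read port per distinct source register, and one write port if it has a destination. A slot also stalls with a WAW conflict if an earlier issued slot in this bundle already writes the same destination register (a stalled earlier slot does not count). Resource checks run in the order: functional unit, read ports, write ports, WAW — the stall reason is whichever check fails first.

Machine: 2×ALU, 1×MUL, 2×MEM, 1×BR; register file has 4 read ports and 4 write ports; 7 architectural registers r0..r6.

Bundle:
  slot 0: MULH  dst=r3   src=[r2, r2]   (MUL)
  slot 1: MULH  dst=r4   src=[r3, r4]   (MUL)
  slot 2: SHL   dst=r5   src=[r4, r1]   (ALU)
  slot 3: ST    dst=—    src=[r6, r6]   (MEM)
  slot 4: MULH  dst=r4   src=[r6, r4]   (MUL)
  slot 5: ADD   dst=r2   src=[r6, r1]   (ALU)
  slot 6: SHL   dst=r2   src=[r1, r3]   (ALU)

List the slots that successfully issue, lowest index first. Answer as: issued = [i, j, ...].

issued = [0, 2, 3]

slot 0 (MUL): ISSUE — free A2,Mu0,Ld2,B1 rp3 wp3
slot 1 (MUL): stall FU — free A2,Mu0,Ld2,B1 rp3 wp3
slot 2 (ALU): ISSUE — free A1,Mu0,Ld2,B1 rp1 wp2
slot 3 (MEM): ISSUE — free A1,Mu0,Ld1,B1 rp0 wp2
slot 4 (MUL): stall FU — free A1,Mu0,Ld1,B1 rp0 wp2
slot 5 (ALU): stall RD_PORT — free A1,Mu0,Ld1,B1 rp0 wp2
slot 6 (ALU): stall RD_PORT — free A1,Mu0,Ld1,B1 rp0 wp2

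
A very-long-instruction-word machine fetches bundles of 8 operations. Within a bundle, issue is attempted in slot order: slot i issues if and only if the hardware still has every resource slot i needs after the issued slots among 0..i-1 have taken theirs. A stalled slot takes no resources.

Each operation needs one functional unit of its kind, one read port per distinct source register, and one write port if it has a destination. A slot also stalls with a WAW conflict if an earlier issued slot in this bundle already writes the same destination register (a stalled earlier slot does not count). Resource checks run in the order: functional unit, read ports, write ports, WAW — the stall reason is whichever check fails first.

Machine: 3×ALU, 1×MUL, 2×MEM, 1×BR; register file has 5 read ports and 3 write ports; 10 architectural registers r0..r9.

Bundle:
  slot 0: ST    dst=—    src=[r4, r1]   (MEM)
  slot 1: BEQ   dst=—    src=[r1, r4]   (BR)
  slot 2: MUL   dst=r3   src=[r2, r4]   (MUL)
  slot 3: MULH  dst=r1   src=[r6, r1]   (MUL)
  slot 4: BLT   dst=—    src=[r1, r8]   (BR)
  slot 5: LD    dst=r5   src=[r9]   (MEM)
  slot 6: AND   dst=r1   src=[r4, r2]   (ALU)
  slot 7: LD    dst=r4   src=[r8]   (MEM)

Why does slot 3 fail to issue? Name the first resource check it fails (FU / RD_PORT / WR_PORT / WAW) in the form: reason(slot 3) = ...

  0. MEM ⇒ go  {3A/1Mu/1Ld/1B | 3r 3w}
  1. BR ⇒ go  {3A/1Mu/1Ld/0B | 1r 3w}
  2. MUL→r3 ⇒ no(RD_PORT)  {3A/1Mu/1Ld/0B | 1r 3w}
  3. MUL→r1 ⇒ no(RD_PORT)  {3A/1Mu/1Ld/0B | 1r 3w}
  4. BR ⇒ no(FU)  {3A/1Mu/1Ld/0B | 1r 3w}
  5. MEM→r5 ⇒ go  {3A/1Mu/0Ld/0B | 0r 2w}
  6. ALU→r1 ⇒ no(RD_PORT)  {3A/1Mu/0Ld/0B | 0r 2w}
  7. MEM→r4 ⇒ no(FU)  {3A/1Mu/0Ld/0B | 0r 2w}

reason(slot 3) = RD_PORT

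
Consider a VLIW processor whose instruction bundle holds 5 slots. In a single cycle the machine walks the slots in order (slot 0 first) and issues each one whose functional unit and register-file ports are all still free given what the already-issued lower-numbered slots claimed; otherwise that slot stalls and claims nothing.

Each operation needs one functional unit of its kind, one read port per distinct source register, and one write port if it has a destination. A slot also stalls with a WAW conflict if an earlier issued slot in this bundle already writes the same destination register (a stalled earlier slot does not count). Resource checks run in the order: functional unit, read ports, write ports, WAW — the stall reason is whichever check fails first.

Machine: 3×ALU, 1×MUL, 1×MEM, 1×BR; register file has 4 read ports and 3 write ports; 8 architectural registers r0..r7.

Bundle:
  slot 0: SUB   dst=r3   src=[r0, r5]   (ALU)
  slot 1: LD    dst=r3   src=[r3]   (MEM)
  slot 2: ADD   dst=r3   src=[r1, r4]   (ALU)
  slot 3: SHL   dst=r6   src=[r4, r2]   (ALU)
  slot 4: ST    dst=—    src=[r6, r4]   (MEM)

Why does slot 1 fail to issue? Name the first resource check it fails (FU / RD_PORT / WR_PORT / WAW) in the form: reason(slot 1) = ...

reason(slot 1) = WAW

#0 ALU src=r0,r5 dispatched  <A:2 Mu:1 Ld:1 B:1 rd:2 wr:2>
#1 MEM src=r3 held:WAW  <A:2 Mu:1 Ld:1 B:1 rd:2 wr:2>
#2 ALU src=r1,r4 held:WAW  <A:2 Mu:1 Ld:1 B:1 rd:2 wr:2>
#3 ALU src=r4,r2 dispatched  <A:1 Mu:1 Ld:1 B:1 rd:0 wr:1>
#4 MEM src=r6,r4 held:RD_PORT  <A:1 Mu:1 Ld:1 B:1 rd:0 wr:1>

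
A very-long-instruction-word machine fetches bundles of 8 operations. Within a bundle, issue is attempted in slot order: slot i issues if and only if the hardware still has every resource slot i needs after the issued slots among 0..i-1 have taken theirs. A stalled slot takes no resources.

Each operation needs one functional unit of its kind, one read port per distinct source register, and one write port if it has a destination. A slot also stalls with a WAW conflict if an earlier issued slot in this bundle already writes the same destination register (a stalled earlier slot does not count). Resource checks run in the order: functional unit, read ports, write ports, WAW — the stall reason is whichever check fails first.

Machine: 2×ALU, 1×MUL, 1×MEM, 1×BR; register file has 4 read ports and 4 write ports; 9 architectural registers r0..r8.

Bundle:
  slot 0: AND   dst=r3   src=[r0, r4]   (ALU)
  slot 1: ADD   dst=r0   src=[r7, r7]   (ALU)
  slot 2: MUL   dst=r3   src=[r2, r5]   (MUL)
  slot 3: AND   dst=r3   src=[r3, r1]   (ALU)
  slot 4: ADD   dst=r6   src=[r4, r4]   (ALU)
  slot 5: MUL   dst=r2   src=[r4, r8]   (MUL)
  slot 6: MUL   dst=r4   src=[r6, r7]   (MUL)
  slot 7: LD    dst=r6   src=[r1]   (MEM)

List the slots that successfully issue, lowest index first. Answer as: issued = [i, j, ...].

[0] ALU needs rd=2 wr=1: ok; after: ALU=1 MUL=1 MEM=1 BR=1, R=2, W=3
[1] ALU needs rd=1 wr=1: ok; after: ALU=0 MUL=1 MEM=1 BR=1, R=1, W=2
[2] MUL needs rd=2 wr=1: RD_PORT; after: ALU=0 MUL=1 MEM=1 BR=1, R=1, W=2
[3] ALU needs rd=2 wr=1: FU; after: ALU=0 MUL=1 MEM=1 BR=1, R=1, W=2
[4] ALU needs rd=1 wr=1: FU; after: ALU=0 MUL=1 MEM=1 BR=1, R=1, W=2
[5] MUL needs rd=2 wr=1: RD_PORT; after: ALU=0 MUL=1 MEM=1 BR=1, R=1, W=2
[6] MUL needs rd=2 wr=1: RD_PORT; after: ALU=0 MUL=1 MEM=1 BR=1, R=1, W=2
[7] MEM needs rd=1 wr=1: ok; after: ALU=0 MUL=1 MEM=0 BR=1, R=0, W=1

issued = [0, 1, 7]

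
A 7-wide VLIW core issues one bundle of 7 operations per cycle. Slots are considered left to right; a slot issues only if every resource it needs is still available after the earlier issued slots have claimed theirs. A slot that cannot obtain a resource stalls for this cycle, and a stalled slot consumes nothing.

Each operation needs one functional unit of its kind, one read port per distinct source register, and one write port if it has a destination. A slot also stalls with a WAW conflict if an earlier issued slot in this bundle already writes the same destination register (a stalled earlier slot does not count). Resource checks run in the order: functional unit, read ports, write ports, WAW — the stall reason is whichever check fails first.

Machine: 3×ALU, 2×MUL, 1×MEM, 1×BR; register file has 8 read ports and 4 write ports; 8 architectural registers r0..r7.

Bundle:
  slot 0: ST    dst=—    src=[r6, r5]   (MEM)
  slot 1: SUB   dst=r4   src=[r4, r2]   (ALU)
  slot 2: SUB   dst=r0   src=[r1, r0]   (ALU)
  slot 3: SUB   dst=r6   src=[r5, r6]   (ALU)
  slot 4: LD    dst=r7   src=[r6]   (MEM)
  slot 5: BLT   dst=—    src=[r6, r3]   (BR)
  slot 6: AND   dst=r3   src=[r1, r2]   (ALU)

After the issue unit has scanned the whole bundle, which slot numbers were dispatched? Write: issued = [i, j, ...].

slot 0 (MEM): ISSUE — free A3,Mu2,Ld0,B1 rp6 wp4
slot 1 (ALU): ISSUE — free A2,Mu2,Ld0,B1 rp4 wp3
slot 2 (ALU): ISSUE — free A1,Mu2,Ld0,B1 rp2 wp2
slot 3 (ALU): ISSUE — free A0,Mu2,Ld0,B1 rp0 wp1
slot 4 (MEM): stall FU — free A0,Mu2,Ld0,B1 rp0 wp1
slot 5 (BR): stall RD_PORT — free A0,Mu2,Ld0,B1 rp0 wp1
slot 6 (ALU): stall FU — free A0,Mu2,Ld0,B1 rp0 wp1

issued = [0, 1, 2, 3]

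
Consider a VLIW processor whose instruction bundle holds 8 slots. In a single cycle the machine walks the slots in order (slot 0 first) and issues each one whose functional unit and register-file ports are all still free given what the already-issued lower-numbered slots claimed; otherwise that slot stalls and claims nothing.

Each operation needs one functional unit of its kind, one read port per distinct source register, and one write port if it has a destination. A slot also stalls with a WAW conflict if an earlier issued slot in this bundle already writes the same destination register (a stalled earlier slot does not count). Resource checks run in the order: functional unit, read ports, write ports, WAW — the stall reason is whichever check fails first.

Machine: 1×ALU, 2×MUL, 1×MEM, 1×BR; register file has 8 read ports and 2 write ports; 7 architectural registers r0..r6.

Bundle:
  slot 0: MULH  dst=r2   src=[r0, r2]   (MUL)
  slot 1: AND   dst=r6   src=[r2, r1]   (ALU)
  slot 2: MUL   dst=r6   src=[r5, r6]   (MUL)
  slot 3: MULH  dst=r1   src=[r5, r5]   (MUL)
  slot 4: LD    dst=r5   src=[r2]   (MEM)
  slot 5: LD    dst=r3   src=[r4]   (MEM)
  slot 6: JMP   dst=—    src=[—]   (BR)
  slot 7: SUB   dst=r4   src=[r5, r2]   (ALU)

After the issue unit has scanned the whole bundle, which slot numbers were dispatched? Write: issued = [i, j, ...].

  0. MUL→r2 ⇒ go  {1A/1Mu/1Ld/1B | 6r 1w}
  1. ALU→r6 ⇒ go  {0A/1Mu/1Ld/1B | 4r 0w}
  2. MUL→r6 ⇒ no(WR_PORT)  {0A/1Mu/1Ld/1B | 4r 0w}
  3. MUL→r1 ⇒ no(WR_PORT)  {0A/1Mu/1Ld/1B | 4r 0w}
  4. MEM→r5 ⇒ no(WR_PORT)  {0A/1Mu/1Ld/1B | 4r 0w}
  5. MEM→r3 ⇒ no(WR_PORT)  {0A/1Mu/1Ld/1B | 4r 0w}
  6. BR ⇒ go  {0A/1Mu/1Ld/0B | 4r 0w}
  7. ALU→r4 ⇒ no(FU)  {0A/1Mu/1Ld/0B | 4r 0w}

issued = [0, 1, 6]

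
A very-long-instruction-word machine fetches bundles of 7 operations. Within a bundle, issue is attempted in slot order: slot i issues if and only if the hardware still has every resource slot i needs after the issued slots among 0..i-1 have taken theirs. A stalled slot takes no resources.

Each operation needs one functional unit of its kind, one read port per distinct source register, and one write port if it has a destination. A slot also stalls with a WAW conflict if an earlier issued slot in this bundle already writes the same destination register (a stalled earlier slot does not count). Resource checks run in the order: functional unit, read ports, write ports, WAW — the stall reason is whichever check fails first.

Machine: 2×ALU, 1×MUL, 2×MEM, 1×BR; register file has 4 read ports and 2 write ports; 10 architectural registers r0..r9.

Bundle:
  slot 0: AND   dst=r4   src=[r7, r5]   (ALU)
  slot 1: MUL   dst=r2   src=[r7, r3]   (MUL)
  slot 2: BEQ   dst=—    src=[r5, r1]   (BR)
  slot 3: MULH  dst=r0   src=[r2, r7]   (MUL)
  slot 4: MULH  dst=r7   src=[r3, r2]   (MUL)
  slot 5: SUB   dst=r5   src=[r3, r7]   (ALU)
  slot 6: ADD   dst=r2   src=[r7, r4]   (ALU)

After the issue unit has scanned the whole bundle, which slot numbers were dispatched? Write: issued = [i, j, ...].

slot 0 (ALU): ISSUE — free A1,Mu1,Ld2,B1 rp2 wp1
slot 1 (MUL): ISSUE — free A1,Mu0,Ld2,B1 rp0 wp0
slot 2 (BR): stall RD_PORT — free A1,Mu0,Ld2,B1 rp0 wp0
slot 3 (MUL): stall FU — free A1,Mu0,Ld2,B1 rp0 wp0
slot 4 (MUL): stall FU — free A1,Mu0,Ld2,B1 rp0 wp0
slot 5 (ALU): stall RD_PORT — free A1,Mu0,Ld2,B1 rp0 wp0
slot 6 (ALU): stall RD_PORT — free A1,Mu0,Ld2,B1 rp0 wp0

issued = [0, 1]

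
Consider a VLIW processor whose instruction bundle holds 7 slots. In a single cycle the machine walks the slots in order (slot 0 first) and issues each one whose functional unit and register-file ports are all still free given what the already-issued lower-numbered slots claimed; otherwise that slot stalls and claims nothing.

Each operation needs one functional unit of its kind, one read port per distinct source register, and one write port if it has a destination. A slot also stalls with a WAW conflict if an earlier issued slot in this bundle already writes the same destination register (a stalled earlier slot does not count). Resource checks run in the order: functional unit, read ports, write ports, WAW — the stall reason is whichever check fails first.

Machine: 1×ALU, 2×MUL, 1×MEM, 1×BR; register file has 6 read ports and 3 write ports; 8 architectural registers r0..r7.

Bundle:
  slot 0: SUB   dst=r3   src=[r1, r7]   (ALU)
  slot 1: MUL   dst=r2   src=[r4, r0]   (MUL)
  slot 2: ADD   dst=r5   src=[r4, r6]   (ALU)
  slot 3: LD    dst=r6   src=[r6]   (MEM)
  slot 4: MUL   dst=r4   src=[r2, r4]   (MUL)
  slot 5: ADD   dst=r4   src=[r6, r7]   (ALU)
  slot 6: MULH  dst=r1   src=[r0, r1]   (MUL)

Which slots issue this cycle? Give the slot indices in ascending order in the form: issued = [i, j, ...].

#0 ALU src=r1,r7 dispatched  <A:0 Mu:2 Ld:1 B:1 rd:4 wr:2>
#1 MUL src=r4,r0 dispatched  <A:0 Mu:1 Ld:1 B:1 rd:2 wr:1>
#2 ALU src=r4,r6 held:FU  <A:0 Mu:1 Ld:1 B:1 rd:2 wr:1>
#3 MEM src=r6 dispatched  <A:0 Mu:1 Ld:0 B:1 rd:1 wr:0>
#4 MUL src=r2,r4 held:RD_PORT  <A:0 Mu:1 Ld:0 B:1 rd:1 wr:0>
#5 ALU src=r6,r7 held:FU  <A:0 Mu:1 Ld:0 B:1 rd:1 wr:0>
#6 MUL src=r0,r1 held:RD_PORT  <A:0 Mu:1 Ld:0 B:1 rd:1 wr:0>

issued = [0, 1, 3]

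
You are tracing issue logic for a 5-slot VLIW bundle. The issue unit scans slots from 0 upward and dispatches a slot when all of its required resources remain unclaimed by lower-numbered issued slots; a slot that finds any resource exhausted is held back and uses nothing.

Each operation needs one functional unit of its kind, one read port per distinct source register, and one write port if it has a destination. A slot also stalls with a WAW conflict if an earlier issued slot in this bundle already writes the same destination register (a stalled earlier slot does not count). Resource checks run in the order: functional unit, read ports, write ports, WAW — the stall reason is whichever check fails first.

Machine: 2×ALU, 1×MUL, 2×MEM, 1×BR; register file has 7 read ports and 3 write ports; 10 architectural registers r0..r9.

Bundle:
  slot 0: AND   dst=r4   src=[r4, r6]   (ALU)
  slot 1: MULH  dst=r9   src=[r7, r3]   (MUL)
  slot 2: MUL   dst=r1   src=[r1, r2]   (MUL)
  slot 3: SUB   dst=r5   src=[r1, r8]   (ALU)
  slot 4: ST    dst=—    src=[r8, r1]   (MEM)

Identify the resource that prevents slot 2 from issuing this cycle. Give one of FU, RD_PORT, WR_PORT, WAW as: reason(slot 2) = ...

(0) want 1×ALU +2rd +1wr — yes → AL1|MU1|ME2|BR1|rd5|wr2
(1) want 1×MUL +2rd +1wr — yes → AL1|MU0|ME2|BR1|rd3|wr1
(2) want 1×MUL +2rd +1wr — FU → AL1|MU0|ME2|BR1|rd3|wr1
(3) want 1×ALU +2rd +1wr — yes → AL0|MU0|ME2|BR1|rd1|wr0
(4) want 1×MEM +2rd +0wr — RD_PORT → AL0|MU0|ME2|BR1|rd1|wr0

reason(slot 2) = FU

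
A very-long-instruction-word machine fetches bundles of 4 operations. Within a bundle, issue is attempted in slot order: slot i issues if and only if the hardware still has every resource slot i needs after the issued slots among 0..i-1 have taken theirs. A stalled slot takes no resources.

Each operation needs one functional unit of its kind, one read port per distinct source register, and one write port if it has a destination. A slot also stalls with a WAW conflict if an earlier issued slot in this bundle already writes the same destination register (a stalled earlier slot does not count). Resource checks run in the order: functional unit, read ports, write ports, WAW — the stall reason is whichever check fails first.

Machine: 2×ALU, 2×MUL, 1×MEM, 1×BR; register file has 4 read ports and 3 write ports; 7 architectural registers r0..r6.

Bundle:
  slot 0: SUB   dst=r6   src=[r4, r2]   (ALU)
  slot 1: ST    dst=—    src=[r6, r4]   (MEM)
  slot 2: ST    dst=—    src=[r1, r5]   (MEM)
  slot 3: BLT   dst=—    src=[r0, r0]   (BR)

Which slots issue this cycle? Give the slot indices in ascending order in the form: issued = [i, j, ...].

issued = [0, 1]

slot 0 (ALU): ISSUE — free A1,Mu2,Ld1,B1 rp2 wp2
slot 1 (MEM): ISSUE — free A1,Mu2,Ld0,B1 rp0 wp2
slot 2 (MEM): stall FU — free A1,Mu2,Ld0,B1 rp0 wp2
slot 3 (BR): stall RD_PORT — free A1,Mu2,Ld0,B1 rp0 wp2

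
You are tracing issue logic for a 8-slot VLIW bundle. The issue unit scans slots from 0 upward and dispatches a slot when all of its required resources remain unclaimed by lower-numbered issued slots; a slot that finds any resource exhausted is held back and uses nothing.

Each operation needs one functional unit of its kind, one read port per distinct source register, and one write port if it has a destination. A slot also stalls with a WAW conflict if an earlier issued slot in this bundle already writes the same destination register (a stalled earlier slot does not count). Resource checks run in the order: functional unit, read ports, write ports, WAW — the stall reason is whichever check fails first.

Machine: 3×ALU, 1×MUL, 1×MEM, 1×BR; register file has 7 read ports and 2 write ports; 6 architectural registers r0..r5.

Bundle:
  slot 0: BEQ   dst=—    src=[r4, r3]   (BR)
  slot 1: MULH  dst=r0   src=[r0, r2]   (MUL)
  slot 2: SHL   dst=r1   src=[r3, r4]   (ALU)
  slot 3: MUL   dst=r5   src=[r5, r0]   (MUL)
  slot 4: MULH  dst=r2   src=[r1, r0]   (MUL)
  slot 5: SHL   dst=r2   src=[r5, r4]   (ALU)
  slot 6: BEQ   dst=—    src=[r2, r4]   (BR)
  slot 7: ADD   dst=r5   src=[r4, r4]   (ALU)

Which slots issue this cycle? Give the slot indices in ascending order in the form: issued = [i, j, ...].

  0. BR ⇒ go  {3A/1Mu/1Ld/0B | 5r 2w}
  1. MUL→r0 ⇒ go  {3A/0Mu/1Ld/0B | 3r 1w}
  2. ALU→r1 ⇒ go  {2A/0Mu/1Ld/0B | 1r 0w}
  3. MUL→r5 ⇒ no(FU)  {2A/0Mu/1Ld/0B | 1r 0w}
  4. MUL→r2 ⇒ no(FU)  {2A/0Mu/1Ld/0B | 1r 0w}
  5. ALU→r2 ⇒ no(RD_PORT)  {2A/0Mu/1Ld/0B | 1r 0w}
  6. BR ⇒ no(FU)  {2A/0Mu/1Ld/0B | 1r 0w}
  7. ALU→r5 ⇒ no(WR_PORT)  {2A/0Mu/1Ld/0B | 1r 0w}

issued = [0, 1, 2]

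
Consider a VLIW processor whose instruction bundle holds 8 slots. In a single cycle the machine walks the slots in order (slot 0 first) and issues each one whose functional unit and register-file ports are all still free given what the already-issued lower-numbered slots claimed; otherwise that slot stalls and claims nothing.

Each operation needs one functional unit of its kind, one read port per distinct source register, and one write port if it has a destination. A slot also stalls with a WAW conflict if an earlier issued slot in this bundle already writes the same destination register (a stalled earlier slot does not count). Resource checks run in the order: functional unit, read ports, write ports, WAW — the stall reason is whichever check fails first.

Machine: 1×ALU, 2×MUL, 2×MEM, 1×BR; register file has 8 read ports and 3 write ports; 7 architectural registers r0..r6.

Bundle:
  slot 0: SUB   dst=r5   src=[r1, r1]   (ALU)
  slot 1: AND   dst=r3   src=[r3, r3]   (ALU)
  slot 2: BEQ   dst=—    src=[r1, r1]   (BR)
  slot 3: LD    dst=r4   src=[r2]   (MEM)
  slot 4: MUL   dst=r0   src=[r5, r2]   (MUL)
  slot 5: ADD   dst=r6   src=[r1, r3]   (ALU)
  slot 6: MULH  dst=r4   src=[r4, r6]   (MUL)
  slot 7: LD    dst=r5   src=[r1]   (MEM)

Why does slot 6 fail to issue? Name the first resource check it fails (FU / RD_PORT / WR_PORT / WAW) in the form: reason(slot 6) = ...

reason(slot 6) = WR_PORT

slot 0 (ALU): ISSUE — free A0,Mu2,Ld2,B1 rp7 wp2
slot 1 (ALU): stall FU — free A0,Mu2,Ld2,B1 rp7 wp2
slot 2 (BR): ISSUE — free A0,Mu2,Ld2,B0 rp6 wp2
slot 3 (MEM): ISSUE — free A0,Mu2,Ld1,B0 rp5 wp1
slot 4 (MUL): ISSUE — free A0,Mu1,Ld1,B0 rp3 wp0
slot 5 (ALU): stall FU — free A0,Mu1,Ld1,B0 rp3 wp0
slot 6 (MUL): stall WR_PORT — free A0,Mu1,Ld1,B0 rp3 wp0
slot 7 (MEM): stall WR_PORT — free A0,Mu1,Ld1,B0 rp3 wp0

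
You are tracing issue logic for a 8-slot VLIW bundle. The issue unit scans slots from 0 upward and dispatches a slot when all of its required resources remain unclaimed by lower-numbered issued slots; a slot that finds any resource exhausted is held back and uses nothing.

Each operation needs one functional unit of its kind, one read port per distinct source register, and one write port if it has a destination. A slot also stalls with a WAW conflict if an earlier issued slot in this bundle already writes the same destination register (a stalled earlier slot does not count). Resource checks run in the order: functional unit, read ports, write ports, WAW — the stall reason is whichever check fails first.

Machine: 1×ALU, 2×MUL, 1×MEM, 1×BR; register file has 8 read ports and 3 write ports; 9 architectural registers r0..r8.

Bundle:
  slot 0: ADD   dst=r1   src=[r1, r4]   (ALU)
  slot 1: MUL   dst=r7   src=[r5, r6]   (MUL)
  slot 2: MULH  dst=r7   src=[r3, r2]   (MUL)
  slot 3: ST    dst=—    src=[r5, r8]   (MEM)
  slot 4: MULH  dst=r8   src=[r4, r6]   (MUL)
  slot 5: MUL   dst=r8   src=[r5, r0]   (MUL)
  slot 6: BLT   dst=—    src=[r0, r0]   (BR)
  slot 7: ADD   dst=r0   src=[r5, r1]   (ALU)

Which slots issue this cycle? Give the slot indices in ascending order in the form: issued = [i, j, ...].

issued = [0, 1, 3, 4]

  0. ALU→r1 ⇒ go  {0A/2Mu/1Ld/1B | 6r 2w}
  1. MUL→r7 ⇒ go  {0A/1Mu/1Ld/1B | 4r 1w}
  2. MUL→r7 ⇒ no(WAW)  {0A/1Mu/1Ld/1B | 4r 1w}
  3. MEM ⇒ go  {0A/1Mu/0Ld/1B | 2r 1w}
  4. MUL→r8 ⇒ go  {0A/0Mu/0Ld/1B | 0r 0w}
  5. MUL→r8 ⇒ no(FU)  {0A/0Mu/0Ld/1B | 0r 0w}
  6. BR ⇒ no(RD_PORT)  {0A/0Mu/0Ld/1B | 0r 0w}
  7. ALU→r0 ⇒ no(FU)  {0A/0Mu/0Ld/1B | 0r 0w}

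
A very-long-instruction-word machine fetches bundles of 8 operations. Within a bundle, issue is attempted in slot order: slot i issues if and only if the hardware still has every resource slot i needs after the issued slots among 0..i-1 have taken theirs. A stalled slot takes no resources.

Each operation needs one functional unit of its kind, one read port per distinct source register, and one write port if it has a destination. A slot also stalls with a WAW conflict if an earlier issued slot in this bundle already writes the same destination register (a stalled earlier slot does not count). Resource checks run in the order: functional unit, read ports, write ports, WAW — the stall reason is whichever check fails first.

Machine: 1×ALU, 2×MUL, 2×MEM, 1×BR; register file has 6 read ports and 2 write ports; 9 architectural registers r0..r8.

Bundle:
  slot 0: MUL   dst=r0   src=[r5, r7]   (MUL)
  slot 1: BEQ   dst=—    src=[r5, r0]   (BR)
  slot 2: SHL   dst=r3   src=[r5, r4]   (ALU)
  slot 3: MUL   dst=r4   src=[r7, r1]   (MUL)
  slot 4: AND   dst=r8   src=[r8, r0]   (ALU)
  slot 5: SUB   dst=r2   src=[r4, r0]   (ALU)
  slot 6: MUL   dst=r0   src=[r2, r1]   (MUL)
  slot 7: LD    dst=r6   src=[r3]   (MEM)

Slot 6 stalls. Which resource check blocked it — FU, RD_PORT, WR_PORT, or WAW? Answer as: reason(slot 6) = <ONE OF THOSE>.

reason(slot 6) = RD_PORT

(0) want 1×MUL +2rd +1wr — yes → AL1|MU1|ME2|BR1|rd4|wr1
(1) want 1×BR +2rd +0wr — yes → AL1|MU1|ME2|BR0|rd2|wr1
(2) want 1×ALU +2rd +1wr — yes → AL0|MU1|ME2|BR0|rd0|wr0
(3) want 1×MUL +2rd +1wr — RD_PORT → AL0|MU1|ME2|BR0|rd0|wr0
(4) want 1×ALU +2rd +1wr — FU → AL0|MU1|ME2|BR0|rd0|wr0
(5) want 1×ALU +2rd +1wr — FU → AL0|MU1|ME2|BR0|rd0|wr0
(6) want 1×MUL +2rd +1wr — RD_PORT → AL0|MU1|ME2|BR0|rd0|wr0
(7) want 1×MEM +1rd +1wr — RD_PORT → AL0|MU1|ME2|BR0|rd0|wr0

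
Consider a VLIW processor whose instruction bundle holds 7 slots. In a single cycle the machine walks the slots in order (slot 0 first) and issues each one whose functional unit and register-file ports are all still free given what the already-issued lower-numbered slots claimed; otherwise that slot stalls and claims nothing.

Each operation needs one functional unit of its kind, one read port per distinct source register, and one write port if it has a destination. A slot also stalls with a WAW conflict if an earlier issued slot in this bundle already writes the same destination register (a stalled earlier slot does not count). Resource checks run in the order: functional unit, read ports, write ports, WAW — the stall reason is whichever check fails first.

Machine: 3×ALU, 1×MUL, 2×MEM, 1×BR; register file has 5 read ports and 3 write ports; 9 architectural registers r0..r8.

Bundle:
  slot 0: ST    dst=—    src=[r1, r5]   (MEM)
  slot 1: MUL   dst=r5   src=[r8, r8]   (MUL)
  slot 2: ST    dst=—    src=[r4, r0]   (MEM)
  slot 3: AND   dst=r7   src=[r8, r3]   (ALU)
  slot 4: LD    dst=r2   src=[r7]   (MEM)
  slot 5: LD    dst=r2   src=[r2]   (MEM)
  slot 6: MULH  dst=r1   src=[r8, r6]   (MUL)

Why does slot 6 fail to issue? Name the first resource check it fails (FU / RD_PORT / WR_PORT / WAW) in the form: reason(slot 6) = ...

#0 MEM src=r1,r5 dispatched  <A:3 Mu:1 Ld:1 B:1 rd:3 wr:3>
#1 MUL src=r8,r8 dispatched  <A:3 Mu:0 Ld:1 B:1 rd:2 wr:2>
#2 MEM src=r4,r0 dispatched  <A:3 Mu:0 Ld:0 B:1 rd:0 wr:2>
#3 ALU src=r8,r3 held:RD_PORT  <A:3 Mu:0 Ld:0 B:1 rd:0 wr:2>
#4 MEM src=r7 held:FU  <A:3 Mu:0 Ld:0 B:1 rd:0 wr:2>
#5 MEM src=r2 held:FU  <A:3 Mu:0 Ld:0 B:1 rd:0 wr:2>
#6 MUL src=r8,r6 held:FU  <A:3 Mu:0 Ld:0 B:1 rd:0 wr:2>

reason(slot 6) = FU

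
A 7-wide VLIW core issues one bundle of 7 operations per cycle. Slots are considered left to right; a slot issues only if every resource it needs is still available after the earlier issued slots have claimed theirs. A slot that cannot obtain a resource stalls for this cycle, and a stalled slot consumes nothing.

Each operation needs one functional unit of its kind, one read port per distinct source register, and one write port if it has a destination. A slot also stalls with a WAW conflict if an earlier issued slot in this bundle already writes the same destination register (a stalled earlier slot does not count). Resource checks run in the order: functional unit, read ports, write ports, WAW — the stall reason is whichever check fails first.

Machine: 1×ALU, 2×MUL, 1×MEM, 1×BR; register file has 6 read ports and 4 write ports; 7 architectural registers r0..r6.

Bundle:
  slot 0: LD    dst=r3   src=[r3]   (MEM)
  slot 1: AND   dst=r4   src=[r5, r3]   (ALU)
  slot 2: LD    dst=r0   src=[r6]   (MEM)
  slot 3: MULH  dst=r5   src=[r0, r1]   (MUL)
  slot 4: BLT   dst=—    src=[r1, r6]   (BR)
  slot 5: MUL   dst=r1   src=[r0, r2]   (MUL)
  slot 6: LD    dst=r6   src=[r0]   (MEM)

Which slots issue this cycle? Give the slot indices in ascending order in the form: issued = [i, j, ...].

issued = [0, 1, 3]

(0) want 1×MEM +1rd +1wr — yes → AL1|MU2|ME0|BR1|rd5|wr3
(1) want 1×ALU +2rd +1wr — yes → AL0|MU2|ME0|BR1|rd3|wr2
(2) want 1×MEM +1rd +1wr — FU → AL0|MU2|ME0|BR1|rd3|wr2
(3) want 1×MUL +2rd +1wr — yes → AL0|MU1|ME0|BR1|rd1|wr1
(4) want 1×BR +2rd +0wr — RD_PORT → AL0|MU1|ME0|BR1|rd1|wr1
(5) want 1×MUL +2rd +1wr — RD_PORT → AL0|MU1|ME0|BR1|rd1|wr1
(6) want 1×MEM +1rd +1wr — FU → AL0|MU1|ME0|BR1|rd1|wr1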